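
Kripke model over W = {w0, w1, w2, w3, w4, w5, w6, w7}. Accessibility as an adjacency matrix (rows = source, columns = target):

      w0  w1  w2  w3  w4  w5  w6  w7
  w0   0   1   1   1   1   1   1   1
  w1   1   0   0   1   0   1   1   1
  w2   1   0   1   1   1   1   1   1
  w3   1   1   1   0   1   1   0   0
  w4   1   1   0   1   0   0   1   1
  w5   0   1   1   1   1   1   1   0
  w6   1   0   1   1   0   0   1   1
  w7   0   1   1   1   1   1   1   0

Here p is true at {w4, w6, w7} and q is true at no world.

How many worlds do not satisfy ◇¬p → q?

8

w0: ◇¬p is T, q is F. ✗
w1: ◇¬p is T, q is F. ✗
w2: ◇¬p is T, q is F. ✗
w3: ◇¬p is T, q is F. ✗
w4: ◇¬p is T, q is F. ✗
w5: ◇¬p is T, q is F. ✗
w6: ◇¬p is T, q is F. ✗
w7: ◇¬p is T, q is F. ✗
Satisfying worlds: ∅.
So ◇¬p → q fails at the other 8 worlds.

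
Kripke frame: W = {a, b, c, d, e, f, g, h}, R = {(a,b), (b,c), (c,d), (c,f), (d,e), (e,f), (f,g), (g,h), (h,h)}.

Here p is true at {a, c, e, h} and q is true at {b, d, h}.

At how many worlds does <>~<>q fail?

4

a: successors {b}; ~<>q there: b:T. ✓
b: successors {c}; ~<>q there: c:F. ✗
c: successors {d, f}; ~<>q there: d:T, f:T. ✓
d: successors {e}; ~<>q there: e:T. ✓
e: successors {f}; ~<>q there: f:T. ✓
f: successors {g}; ~<>q there: g:F. ✗
g: successors {h}; ~<>q there: h:F. ✗
h: successors {h}; ~<>q there: h:F. ✗
Satisfying worlds: {a, c, d, e}.
So <>~<>q fails at the other 4 worlds.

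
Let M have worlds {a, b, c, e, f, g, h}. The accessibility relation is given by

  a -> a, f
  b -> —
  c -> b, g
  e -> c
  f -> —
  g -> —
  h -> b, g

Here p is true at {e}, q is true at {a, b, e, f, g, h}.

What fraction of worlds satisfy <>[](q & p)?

a: successors {a, f}; [](q & p) there: a:F, f:T. ✓
b: no successors, so <>[](q & p) fails. ✗
c: successors {b, g}; [](q & p) there: b:T, g:T. ✓
e: successors {c}; [](q & p) there: c:F. ✗
f: no successors, so <>[](q & p) fails. ✗
g: no successors, so <>[](q & p) fails. ✗
h: successors {b, g}; [](q & p) there: b:T, g:T. ✓
That's 3 of 7 worlds, so 3/7.

3/7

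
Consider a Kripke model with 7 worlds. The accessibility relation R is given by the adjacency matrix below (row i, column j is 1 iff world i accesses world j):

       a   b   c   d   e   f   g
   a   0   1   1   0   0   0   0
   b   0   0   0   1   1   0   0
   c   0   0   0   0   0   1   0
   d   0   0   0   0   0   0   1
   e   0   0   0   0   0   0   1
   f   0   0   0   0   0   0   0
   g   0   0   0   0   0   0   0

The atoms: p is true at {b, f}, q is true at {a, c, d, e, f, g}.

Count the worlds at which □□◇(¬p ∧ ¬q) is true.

5

a: successors {b, c}; □◇(¬p ∧ ¬q) there: b:F, c:F. ✗
b: successors {d, e}; □◇(¬p ∧ ¬q) there: d:F, e:F. ✗
c: successors {f}; □◇(¬p ∧ ¬q) there: f:T. ✓
d: successors {g}; □◇(¬p ∧ ¬q) there: g:T. ✓
e: successors {g}; □◇(¬p ∧ ¬q) there: g:T. ✓
f: no successors, so □□◇(¬p ∧ ¬q) holds vacuously. ✓
g: no successors, so □□◇(¬p ∧ ¬q) holds vacuously. ✓
Satisfying worlds: {c, d, e, f, g}.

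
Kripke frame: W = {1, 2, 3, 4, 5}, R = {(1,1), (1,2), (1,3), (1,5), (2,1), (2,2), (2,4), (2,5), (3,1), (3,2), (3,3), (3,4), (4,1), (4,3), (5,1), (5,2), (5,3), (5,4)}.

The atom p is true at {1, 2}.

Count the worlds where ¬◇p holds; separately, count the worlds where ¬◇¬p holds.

For ¬◇p:
1: ◇p is T. ✗
2: ◇p is T. ✗
3: ◇p is T. ✗
4: ◇p is T. ✗
5: ◇p is T. ✗
— 0 worlds.
For ¬◇¬p:
1: ◇¬p is T. ✗
2: ◇¬p is T. ✗
3: ◇¬p is T. ✗
4: ◇¬p is T. ✗
5: ◇¬p is T. ✗
— 0 worlds.

0 and 0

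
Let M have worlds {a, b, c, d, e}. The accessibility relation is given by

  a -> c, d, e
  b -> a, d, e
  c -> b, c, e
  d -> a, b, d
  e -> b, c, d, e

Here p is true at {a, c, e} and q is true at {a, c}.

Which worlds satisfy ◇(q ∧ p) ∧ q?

a: ◇(q ∧ p) is T, q is T. ✓
b: ◇(q ∧ p) is T, q is F. ✗
c: ◇(q ∧ p) is T, q is T. ✓
d: ◇(q ∧ p) is T, q is F. ✗
e: ◇(q ∧ p) is T, q is F. ✗

{a, c}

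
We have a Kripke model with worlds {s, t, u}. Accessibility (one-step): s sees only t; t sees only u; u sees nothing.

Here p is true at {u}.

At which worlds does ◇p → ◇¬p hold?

s: ◇p is F, ◇¬p is T. ✓
t: ◇p is T, ◇¬p is F. ✗
u: ◇p is F, ◇¬p is F. ✓

{s, u}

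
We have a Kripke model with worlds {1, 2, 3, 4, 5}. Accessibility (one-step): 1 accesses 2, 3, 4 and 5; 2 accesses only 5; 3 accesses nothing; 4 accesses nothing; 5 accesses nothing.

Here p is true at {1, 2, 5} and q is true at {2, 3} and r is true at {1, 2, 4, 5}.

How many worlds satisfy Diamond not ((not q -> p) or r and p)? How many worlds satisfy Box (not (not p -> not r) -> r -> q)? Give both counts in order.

1 and 4

For Diamond not ((not q -> p) or r and p):
1: successors {2, 3, 4, 5}; not ((not q -> p) or r and p) there: 2:F, 3:F, 4:T, 5:F. ✓
2: successors {5}; not ((not q -> p) or r and p) there: 5:F. ✗
3: no successors, so Diamond not ((not q -> p) or r and p) fails. ✗
4: no successors, so Diamond not ((not q -> p) or r and p) fails. ✗
5: no successors, so Diamond not ((not q -> p) or r and p) fails. ✗
— 1 world.
For Box (not (not p -> not r) -> r -> q):
1: successors {2, 3, 4, 5}; not (not p -> not r) -> r -> q there: 2:T, 3:T, 4:F, 5:T. ✗
2: successors {5}; not (not p -> not r) -> r -> q there: 5:T. ✓
3: no successors, so Box (not (not p -> not r) -> r -> q) holds vacuously. ✓
4: no successors, so Box (not (not p -> not r) -> r -> q) holds vacuously. ✓
5: no successors, so Box (not (not p -> not r) -> r -> q) holds vacuously. ✓
— 4 worlds.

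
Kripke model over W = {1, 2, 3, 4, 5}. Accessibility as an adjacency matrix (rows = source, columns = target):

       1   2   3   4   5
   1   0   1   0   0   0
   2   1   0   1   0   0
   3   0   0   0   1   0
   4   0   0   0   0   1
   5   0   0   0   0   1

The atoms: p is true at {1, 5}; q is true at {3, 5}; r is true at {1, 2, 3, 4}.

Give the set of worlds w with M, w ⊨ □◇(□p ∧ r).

∅

1: successors {2}; ◇(□p ∧ r) there: 2:F. ✗
2: successors {1, 3}; ◇(□p ∧ r) there: 1:F, 3:T. ✗
3: successors {4}; ◇(□p ∧ r) there: 4:F. ✗
4: successors {5}; ◇(□p ∧ r) there: 5:F. ✗
5: successors {5}; ◇(□p ∧ r) there: 5:F. ✗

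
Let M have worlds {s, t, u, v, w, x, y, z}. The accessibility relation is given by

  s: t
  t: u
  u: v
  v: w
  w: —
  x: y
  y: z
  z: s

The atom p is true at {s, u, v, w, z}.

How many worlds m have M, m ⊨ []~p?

s: successors {t}; ~p there: t:T. ✓
t: successors {u}; ~p there: u:F. ✗
u: successors {v}; ~p there: v:F. ✗
v: successors {w}; ~p there: w:F. ✗
w: no successors, so []~p holds vacuously. ✓
x: successors {y}; ~p there: y:T. ✓
y: successors {z}; ~p there: z:F. ✗
z: successors {s}; ~p there: s:F. ✗
Satisfying worlds: {s, w, x}.

3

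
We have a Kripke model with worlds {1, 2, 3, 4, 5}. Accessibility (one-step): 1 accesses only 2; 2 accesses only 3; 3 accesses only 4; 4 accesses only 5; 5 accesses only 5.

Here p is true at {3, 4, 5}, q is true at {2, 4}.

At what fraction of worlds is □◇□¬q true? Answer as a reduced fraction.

1: successors {2}; ◇□¬q there: 2:F. ✗
2: successors {3}; ◇□¬q there: 3:T. ✓
3: successors {4}; ◇□¬q there: 4:T. ✓
4: successors {5}; ◇□¬q there: 5:T. ✓
5: successors {5}; ◇□¬q there: 5:T. ✓
That's 4 of 5 worlds, so 4/5.

4/5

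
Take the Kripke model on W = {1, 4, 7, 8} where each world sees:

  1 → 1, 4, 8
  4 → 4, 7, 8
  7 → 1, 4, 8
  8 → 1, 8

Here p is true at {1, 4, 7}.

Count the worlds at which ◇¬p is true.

4

1: successors {1, 4, 8}; ¬p there: 1:F, 4:F, 8:T. ✓
4: successors {4, 7, 8}; ¬p there: 4:F, 7:F, 8:T. ✓
7: successors {1, 4, 8}; ¬p there: 1:F, 4:F, 8:T. ✓
8: successors {1, 8}; ¬p there: 1:F, 8:T. ✓
Satisfying worlds: {1, 4, 7, 8}.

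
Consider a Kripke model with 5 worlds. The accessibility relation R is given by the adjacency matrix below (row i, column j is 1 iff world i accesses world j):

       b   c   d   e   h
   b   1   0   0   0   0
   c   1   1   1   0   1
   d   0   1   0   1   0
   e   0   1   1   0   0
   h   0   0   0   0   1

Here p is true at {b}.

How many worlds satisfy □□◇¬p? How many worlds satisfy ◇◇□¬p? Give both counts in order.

1 and 4

For □□◇¬p:
b: successors {b}; □◇¬p there: b:F. ✗
c: successors {b, c, d, h}; □◇¬p there: b:F, c:F, d:T, h:T. ✗
d: successors {c, e}; □◇¬p there: c:F, e:T. ✗
e: successors {c, d}; □◇¬p there: c:F, d:T. ✗
h: successors {h}; □◇¬p there: h:T. ✓
— 1 world.
For ◇◇□¬p:
b: successors {b}; ◇□¬p there: b:F. ✗
c: successors {b, c, d, h}; ◇□¬p there: b:F, c:T, d:T, h:T. ✓
d: successors {c, e}; ◇□¬p there: c:T, e:T. ✓
e: successors {c, d}; ◇□¬p there: c:T, d:T. ✓
h: successors {h}; ◇□¬p there: h:T. ✓
— 4 worlds.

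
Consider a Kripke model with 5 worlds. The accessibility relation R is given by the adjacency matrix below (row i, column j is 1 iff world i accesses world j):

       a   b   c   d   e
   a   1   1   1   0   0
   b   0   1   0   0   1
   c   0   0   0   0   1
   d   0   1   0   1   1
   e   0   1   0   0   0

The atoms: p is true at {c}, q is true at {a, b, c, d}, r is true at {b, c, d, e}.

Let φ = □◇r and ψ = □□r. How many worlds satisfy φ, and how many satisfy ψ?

5 and 4

For □◇r:
a: successors {a, b, c}; ◇r there: a:T, b:T, c:T. ✓
b: successors {b, e}; ◇r there: b:T, e:T. ✓
c: successors {e}; ◇r there: e:T. ✓
d: successors {b, d, e}; ◇r there: b:T, d:T, e:T. ✓
e: successors {b}; ◇r there: b:T. ✓
— 5 worlds.
For □□r:
a: successors {a, b, c}; □r there: a:F, b:T, c:T. ✗
b: successors {b, e}; □r there: b:T, e:T. ✓
c: successors {e}; □r there: e:T. ✓
d: successors {b, d, e}; □r there: b:T, d:T, e:T. ✓
e: successors {b}; □r there: b:T. ✓
— 4 worlds.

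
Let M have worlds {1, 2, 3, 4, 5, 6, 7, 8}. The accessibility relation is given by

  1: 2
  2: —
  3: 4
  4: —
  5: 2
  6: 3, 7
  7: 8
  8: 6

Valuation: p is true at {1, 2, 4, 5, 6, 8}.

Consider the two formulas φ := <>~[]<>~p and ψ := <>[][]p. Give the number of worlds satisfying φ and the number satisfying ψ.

2 and 5

For <>~[]<>~p:
1: successors {2}; ~[]<>~p there: 2:F. ✗
2: no successors, so <>~[]<>~p fails. ✗
3: successors {4}; ~[]<>~p there: 4:F. ✗
4: no successors, so <>~[]<>~p fails. ✗
5: successors {2}; ~[]<>~p there: 2:F. ✗
6: successors {3, 7}; ~[]<>~p there: 3:T, 7:T. ✓
7: successors {8}; ~[]<>~p there: 8:F. ✗
8: successors {6}; ~[]<>~p there: 6:T. ✓
— 2 worlds.
For <>[][]p:
1: successors {2}; [][]p there: 2:T. ✓
2: no successors, so <>[][]p fails. ✗
3: successors {4}; [][]p there: 4:T. ✓
4: no successors, so <>[][]p fails. ✗
5: successors {2}; [][]p there: 2:T. ✓
6: successors {3, 7}; [][]p there: 3:T, 7:T. ✓
7: successors {8}; [][]p there: 8:F. ✗
8: successors {6}; [][]p there: 6:T. ✓
— 5 worlds.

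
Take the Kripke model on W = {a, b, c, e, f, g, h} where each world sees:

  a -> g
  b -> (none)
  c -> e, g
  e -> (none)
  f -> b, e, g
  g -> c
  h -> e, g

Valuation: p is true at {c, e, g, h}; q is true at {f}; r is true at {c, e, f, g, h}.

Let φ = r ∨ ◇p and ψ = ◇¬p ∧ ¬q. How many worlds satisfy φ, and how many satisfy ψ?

For r ∨ ◇p:
a: r is F, ◇p is T. ✓
b: r is F, ◇p is F. ✗
c: r is T, ◇p is T. ✓
e: r is T, ◇p is F. ✓
f: r is T, ◇p is T. ✓
g: r is T, ◇p is T. ✓
h: r is T, ◇p is T. ✓
— 6 worlds.
For ◇¬p ∧ ¬q:
a: ◇¬p is F, ¬q is T. ✗
b: ◇¬p is F, ¬q is T. ✗
c: ◇¬p is F, ¬q is T. ✗
e: ◇¬p is F, ¬q is T. ✗
f: ◇¬p is T, ¬q is F. ✗
g: ◇¬p is F, ¬q is T. ✗
h: ◇¬p is F, ¬q is T. ✗
— 0 worlds.

6 and 0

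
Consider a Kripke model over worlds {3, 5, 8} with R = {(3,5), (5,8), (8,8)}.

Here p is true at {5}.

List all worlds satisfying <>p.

{3}

3: successors {5}; p there: 5:T. ✓
5: successors {8}; p there: 8:F. ✗
8: successors {8}; p there: 8:F. ✗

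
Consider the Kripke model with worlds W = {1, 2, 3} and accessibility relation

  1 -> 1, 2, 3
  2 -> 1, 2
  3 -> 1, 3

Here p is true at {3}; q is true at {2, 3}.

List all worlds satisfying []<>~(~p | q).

∅

1: successors {1, 2, 3}; <>~(~p | q) there: 1:F, 2:F, 3:F. ✗
2: successors {1, 2}; <>~(~p | q) there: 1:F, 2:F. ✗
3: successors {1, 3}; <>~(~p | q) there: 1:F, 3:F. ✗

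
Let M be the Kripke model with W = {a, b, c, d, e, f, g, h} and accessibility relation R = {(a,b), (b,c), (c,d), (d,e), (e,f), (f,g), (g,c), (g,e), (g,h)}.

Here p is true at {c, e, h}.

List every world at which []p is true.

a: successors {b}; p there: b:F. ✗
b: successors {c}; p there: c:T. ✓
c: successors {d}; p there: d:F. ✗
d: successors {e}; p there: e:T. ✓
e: successors {f}; p there: f:F. ✗
f: successors {g}; p there: g:F. ✗
g: successors {c, e, h}; p there: c:T, e:T, h:T. ✓
h: no successors, so []p holds vacuously. ✓

{b, d, g, h}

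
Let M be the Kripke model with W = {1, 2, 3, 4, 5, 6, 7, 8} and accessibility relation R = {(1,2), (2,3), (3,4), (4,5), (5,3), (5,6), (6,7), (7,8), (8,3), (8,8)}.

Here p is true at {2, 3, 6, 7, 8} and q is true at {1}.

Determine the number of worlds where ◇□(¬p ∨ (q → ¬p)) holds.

8

1: successors {2}; □(¬p ∨ (q → ¬p)) there: 2:T. ✓
2: successors {3}; □(¬p ∨ (q → ¬p)) there: 3:T. ✓
3: successors {4}; □(¬p ∨ (q → ¬p)) there: 4:T. ✓
4: successors {5}; □(¬p ∨ (q → ¬p)) there: 5:T. ✓
5: successors {3, 6}; □(¬p ∨ (q → ¬p)) there: 3:T, 6:T. ✓
6: successors {7}; □(¬p ∨ (q → ¬p)) there: 7:T. ✓
7: successors {8}; □(¬p ∨ (q → ¬p)) there: 8:T. ✓
8: successors {3, 8}; □(¬p ∨ (q → ¬p)) there: 3:T, 8:T. ✓
Satisfying worlds: {1, 2, 3, 4, 5, 6, 7, 8}.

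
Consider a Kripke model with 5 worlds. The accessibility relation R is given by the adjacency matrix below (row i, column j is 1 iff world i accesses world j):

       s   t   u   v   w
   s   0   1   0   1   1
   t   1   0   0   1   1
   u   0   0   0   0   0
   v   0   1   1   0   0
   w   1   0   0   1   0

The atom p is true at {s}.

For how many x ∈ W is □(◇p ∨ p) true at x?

s: successors {t, v, w}; ◇p ∨ p there: t:T, v:F, w:T. ✗
t: successors {s, v, w}; ◇p ∨ p there: s:T, v:F, w:T. ✗
u: no successors, so □(◇p ∨ p) holds vacuously. ✓
v: successors {t, u}; ◇p ∨ p there: t:T, u:F. ✗
w: successors {s, v}; ◇p ∨ p there: s:T, v:F. ✗
Satisfying worlds: {u}.

1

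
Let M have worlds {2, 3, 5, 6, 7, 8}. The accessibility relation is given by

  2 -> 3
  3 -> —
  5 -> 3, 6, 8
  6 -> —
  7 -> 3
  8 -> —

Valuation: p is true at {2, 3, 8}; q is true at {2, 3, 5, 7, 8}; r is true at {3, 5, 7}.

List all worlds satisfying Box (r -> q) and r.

{3, 5, 7}

2: Box (r -> q) is T, r is F. ✗
3: Box (r -> q) is T, r is T. ✓
5: Box (r -> q) is T, r is T. ✓
6: Box (r -> q) is T, r is F. ✗
7: Box (r -> q) is T, r is T. ✓
8: Box (r -> q) is T, r is F. ✗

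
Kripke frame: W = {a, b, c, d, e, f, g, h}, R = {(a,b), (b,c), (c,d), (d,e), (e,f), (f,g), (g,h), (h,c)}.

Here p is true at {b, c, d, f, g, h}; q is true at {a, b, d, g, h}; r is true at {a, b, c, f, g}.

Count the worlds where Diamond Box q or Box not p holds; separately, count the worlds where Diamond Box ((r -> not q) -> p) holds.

5 and 7

For Diamond Box q or Box not p:
a: Diamond Box q is F, Box not p is F. ✗
b: Diamond Box q is T, Box not p is F. ✓
c: Diamond Box q is F, Box not p is F. ✗
d: Diamond Box q is F, Box not p is T. ✓
e: Diamond Box q is T, Box not p is F. ✓
f: Diamond Box q is T, Box not p is F. ✓
g: Diamond Box q is F, Box not p is F. ✗
h: Diamond Box q is T, Box not p is F. ✓
— 5 worlds.
For Diamond Box ((r -> not q) -> p):
a: successors {b}; Box ((r -> not q) -> p) there: b:T. ✓
b: successors {c}; Box ((r -> not q) -> p) there: c:T. ✓
c: successors {d}; Box ((r -> not q) -> p) there: d:F. ✗
d: successors {e}; Box ((r -> not q) -> p) there: e:T. ✓
e: successors {f}; Box ((r -> not q) -> p) there: f:T. ✓
f: successors {g}; Box ((r -> not q) -> p) there: g:T. ✓
g: successors {h}; Box ((r -> not q) -> p) there: h:T. ✓
h: successors {c}; Box ((r -> not q) -> p) there: c:T. ✓
— 7 worlds.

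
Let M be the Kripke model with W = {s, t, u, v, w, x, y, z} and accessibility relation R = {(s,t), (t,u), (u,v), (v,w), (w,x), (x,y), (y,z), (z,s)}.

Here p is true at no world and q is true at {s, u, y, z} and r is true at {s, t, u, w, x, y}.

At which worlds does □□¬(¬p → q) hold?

{t, u, v, z}

s: successors {t}; □¬(¬p → q) there: t:F. ✗
t: successors {u}; □¬(¬p → q) there: u:T. ✓
u: successors {v}; □¬(¬p → q) there: v:T. ✓
v: successors {w}; □¬(¬p → q) there: w:T. ✓
w: successors {x}; □¬(¬p → q) there: x:F. ✗
x: successors {y}; □¬(¬p → q) there: y:F. ✗
y: successors {z}; □¬(¬p → q) there: z:F. ✗
z: successors {s}; □¬(¬p → q) there: s:T. ✓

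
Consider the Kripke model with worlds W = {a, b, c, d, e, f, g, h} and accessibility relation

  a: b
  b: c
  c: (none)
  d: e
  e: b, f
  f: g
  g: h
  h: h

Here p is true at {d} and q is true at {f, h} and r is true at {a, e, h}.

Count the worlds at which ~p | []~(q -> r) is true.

7

a: ~p is T, []~(q -> r) is F. ✓
b: ~p is T, []~(q -> r) is F. ✓
c: ~p is T, []~(q -> r) is T. ✓
d: ~p is F, []~(q -> r) is F. ✗
e: ~p is T, []~(q -> r) is F. ✓
f: ~p is T, []~(q -> r) is F. ✓
g: ~p is T, []~(q -> r) is F. ✓
h: ~p is T, []~(q -> r) is F. ✓
Satisfying worlds: {a, b, c, e, f, g, h}.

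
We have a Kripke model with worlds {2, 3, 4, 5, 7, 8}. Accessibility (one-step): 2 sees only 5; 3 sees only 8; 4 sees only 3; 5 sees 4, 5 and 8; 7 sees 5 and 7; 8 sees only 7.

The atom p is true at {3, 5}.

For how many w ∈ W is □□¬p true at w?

2: successors {5}; □¬p there: 5:F. ✗
3: successors {8}; □¬p there: 8:T. ✓
4: successors {3}; □¬p there: 3:T. ✓
5: successors {4, 5, 8}; □¬p there: 4:F, 5:F, 8:T. ✗
7: successors {5, 7}; □¬p there: 5:F, 7:F. ✗
8: successors {7}; □¬p there: 7:F. ✗
Satisfying worlds: {3, 4}.

2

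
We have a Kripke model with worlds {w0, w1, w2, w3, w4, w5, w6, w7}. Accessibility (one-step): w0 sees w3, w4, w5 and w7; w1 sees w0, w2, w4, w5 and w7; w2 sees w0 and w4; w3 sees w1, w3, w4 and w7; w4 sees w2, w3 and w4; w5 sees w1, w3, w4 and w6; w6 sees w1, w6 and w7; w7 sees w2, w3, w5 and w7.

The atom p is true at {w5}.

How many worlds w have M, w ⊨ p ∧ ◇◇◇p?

1

w0: p is F, ◇◇◇p is T. ✗
w1: p is F, ◇◇◇p is T. ✗
w2: p is F, ◇◇◇p is T. ✗
w3: p is F, ◇◇◇p is T. ✗
w4: p is F, ◇◇◇p is T. ✗
w5: p is T, ◇◇◇p is T. ✓
w6: p is F, ◇◇◇p is T. ✗
w7: p is F, ◇◇◇p is T. ✗
Satisfying worlds: {w5}.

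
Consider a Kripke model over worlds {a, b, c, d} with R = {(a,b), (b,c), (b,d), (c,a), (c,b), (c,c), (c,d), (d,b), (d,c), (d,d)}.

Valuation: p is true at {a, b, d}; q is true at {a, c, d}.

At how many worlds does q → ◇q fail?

1

a: q is T, ◇q is F. ✗
b: q is F, ◇q is T. ✓
c: q is T, ◇q is T. ✓
d: q is T, ◇q is T. ✓
Satisfying worlds: {b, c, d}.
So q → ◇q fails at the other 1 world.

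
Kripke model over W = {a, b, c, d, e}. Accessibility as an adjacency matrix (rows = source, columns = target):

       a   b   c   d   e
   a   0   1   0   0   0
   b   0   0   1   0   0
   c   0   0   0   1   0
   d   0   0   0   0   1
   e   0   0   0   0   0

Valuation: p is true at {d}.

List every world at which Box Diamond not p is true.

a: successors {b}; Diamond not p there: b:T. ✓
b: successors {c}; Diamond not p there: c:F. ✗
c: successors {d}; Diamond not p there: d:T. ✓
d: successors {e}; Diamond not p there: e:F. ✗
e: no successors, so Box Diamond not p holds vacuously. ✓

{a, c, e}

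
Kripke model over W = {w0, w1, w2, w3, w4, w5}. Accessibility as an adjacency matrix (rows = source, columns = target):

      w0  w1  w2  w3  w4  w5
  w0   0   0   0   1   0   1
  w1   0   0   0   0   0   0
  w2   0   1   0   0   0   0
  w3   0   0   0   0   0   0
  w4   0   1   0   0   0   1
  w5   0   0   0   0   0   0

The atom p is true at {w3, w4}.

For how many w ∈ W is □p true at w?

w0: successors {w3, w5}; p there: w3:T, w5:F. ✗
w1: no successors, so □p holds vacuously. ✓
w2: successors {w1}; p there: w1:F. ✗
w3: no successors, so □p holds vacuously. ✓
w4: successors {w1, w5}; p there: w1:F, w5:F. ✗
w5: no successors, so □p holds vacuously. ✓
Satisfying worlds: {w1, w3, w5}.

3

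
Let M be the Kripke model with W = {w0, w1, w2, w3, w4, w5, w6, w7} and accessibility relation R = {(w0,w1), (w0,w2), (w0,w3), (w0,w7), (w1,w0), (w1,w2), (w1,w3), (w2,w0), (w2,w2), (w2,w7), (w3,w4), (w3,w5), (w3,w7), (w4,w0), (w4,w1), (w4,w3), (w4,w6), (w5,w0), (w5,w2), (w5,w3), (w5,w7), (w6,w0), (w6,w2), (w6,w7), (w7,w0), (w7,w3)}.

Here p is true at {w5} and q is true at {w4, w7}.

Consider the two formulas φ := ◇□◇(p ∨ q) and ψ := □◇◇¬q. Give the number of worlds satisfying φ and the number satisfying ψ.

6 and 8

For ◇□◇(p ∨ q):
w0: successors {w1, w2, w3, w7}; □◇(p ∨ q) there: w1:T, w2:F, w3:F, w7:T. ✓
w1: successors {w0, w2, w3}; □◇(p ∨ q) there: w0:F, w2:F, w3:F. ✗
w2: successors {w0, w2, w7}; □◇(p ∨ q) there: w0:F, w2:F, w7:T. ✓
w3: successors {w4, w5, w7}; □◇(p ∨ q) there: w4:F, w5:F, w7:T. ✓
w4: successors {w0, w1, w3, w6}; □◇(p ∨ q) there: w0:F, w1:T, w3:F, w6:F. ✓
w5: successors {w0, w2, w3, w7}; □◇(p ∨ q) there: w0:F, w2:F, w3:F, w7:T. ✓
w6: successors {w0, w2, w7}; □◇(p ∨ q) there: w0:F, w2:F, w7:T. ✓
w7: successors {w0, w3}; □◇(p ∨ q) there: w0:F, w3:F. ✗
— 6 worlds.
For □◇◇¬q:
w0: successors {w1, w2, w3, w7}; ◇◇¬q there: w1:T, w2:T, w3:T, w7:T. ✓
w1: successors {w0, w2, w3}; ◇◇¬q there: w0:T, w2:T, w3:T. ✓
w2: successors {w0, w2, w7}; ◇◇¬q there: w0:T, w2:T, w7:T. ✓
w3: successors {w4, w5, w7}; ◇◇¬q there: w4:T, w5:T, w7:T. ✓
w4: successors {w0, w1, w3, w6}; ◇◇¬q there: w0:T, w1:T, w3:T, w6:T. ✓
w5: successors {w0, w2, w3, w7}; ◇◇¬q there: w0:T, w2:T, w3:T, w7:T. ✓
w6: successors {w0, w2, w7}; ◇◇¬q there: w0:T, w2:T, w7:T. ✓
w7: successors {w0, w3}; ◇◇¬q there: w0:T, w3:T. ✓
— 8 worlds.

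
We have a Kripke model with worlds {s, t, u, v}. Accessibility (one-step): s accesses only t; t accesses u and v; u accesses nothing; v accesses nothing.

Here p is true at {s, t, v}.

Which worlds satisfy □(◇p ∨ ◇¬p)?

s: successors {t}; ◇p ∨ ◇¬p there: t:T. ✓
t: successors {u, v}; ◇p ∨ ◇¬p there: u:F, v:F. ✗
u: no successors, so □(◇p ∨ ◇¬p) holds vacuously. ✓
v: no successors, so □(◇p ∨ ◇¬p) holds vacuously. ✓

{s, u, v}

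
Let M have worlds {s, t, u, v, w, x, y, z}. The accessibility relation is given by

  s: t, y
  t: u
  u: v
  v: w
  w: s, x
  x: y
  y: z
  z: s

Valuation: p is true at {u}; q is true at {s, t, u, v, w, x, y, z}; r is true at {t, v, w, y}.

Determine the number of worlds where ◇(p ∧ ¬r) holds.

1

s: successors {t, y}; p ∧ ¬r there: t:F, y:F. ✗
t: successors {u}; p ∧ ¬r there: u:T. ✓
u: successors {v}; p ∧ ¬r there: v:F. ✗
v: successors {w}; p ∧ ¬r there: w:F. ✗
w: successors {s, x}; p ∧ ¬r there: s:F, x:F. ✗
x: successors {y}; p ∧ ¬r there: y:F. ✗
y: successors {z}; p ∧ ¬r there: z:F. ✗
z: successors {s}; p ∧ ¬r there: s:F. ✗
Satisfying worlds: {t}.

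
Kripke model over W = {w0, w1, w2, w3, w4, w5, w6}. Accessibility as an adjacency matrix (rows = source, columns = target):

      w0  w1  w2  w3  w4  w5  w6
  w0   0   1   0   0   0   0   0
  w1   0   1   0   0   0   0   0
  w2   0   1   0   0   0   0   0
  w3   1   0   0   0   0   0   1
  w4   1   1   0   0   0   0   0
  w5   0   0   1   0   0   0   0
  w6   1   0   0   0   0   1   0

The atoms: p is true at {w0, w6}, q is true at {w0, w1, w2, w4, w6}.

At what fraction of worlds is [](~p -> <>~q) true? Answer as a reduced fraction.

w0: successors {w1}; ~p -> <>~q there: w1:F. ✗
w1: successors {w1}; ~p -> <>~q there: w1:F. ✗
w2: successors {w1}; ~p -> <>~q there: w1:F. ✗
w3: successors {w0, w6}; ~p -> <>~q there: w0:T, w6:T. ✓
w4: successors {w0, w1}; ~p -> <>~q there: w0:T, w1:F. ✗
w5: successors {w2}; ~p -> <>~q there: w2:F. ✗
w6: successors {w0, w5}; ~p -> <>~q there: w0:T, w5:F. ✗
That's 1 of 7 worlds, so 1/7.

1/7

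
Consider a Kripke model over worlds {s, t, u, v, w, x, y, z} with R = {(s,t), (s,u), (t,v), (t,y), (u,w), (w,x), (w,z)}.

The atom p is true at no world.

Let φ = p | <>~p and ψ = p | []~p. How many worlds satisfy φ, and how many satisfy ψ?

4 and 8

For p | <>~p:
s: p is F, <>~p is T. ✓
t: p is F, <>~p is T. ✓
u: p is F, <>~p is T. ✓
v: p is F, <>~p is F. ✗
w: p is F, <>~p is T. ✓
x: p is F, <>~p is F. ✗
y: p is F, <>~p is F. ✗
z: p is F, <>~p is F. ✗
— 4 worlds.
For p | []~p:
s: p is F, []~p is T. ✓
t: p is F, []~p is T. ✓
u: p is F, []~p is T. ✓
v: p is F, []~p is T. ✓
w: p is F, []~p is T. ✓
x: p is F, []~p is T. ✓
y: p is F, []~p is T. ✓
z: p is F, []~p is T. ✓
— 8 worlds.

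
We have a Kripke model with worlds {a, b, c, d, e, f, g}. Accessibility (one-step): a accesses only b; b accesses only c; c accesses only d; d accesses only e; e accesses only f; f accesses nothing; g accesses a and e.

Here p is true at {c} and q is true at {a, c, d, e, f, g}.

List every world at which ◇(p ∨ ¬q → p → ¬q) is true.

{a, c, d, e, g}

a: successors {b}; p ∨ ¬q → p → ¬q there: b:T. ✓
b: successors {c}; p ∨ ¬q → p → ¬q there: c:F. ✗
c: successors {d}; p ∨ ¬q → p → ¬q there: d:T. ✓
d: successors {e}; p ∨ ¬q → p → ¬q there: e:T. ✓
e: successors {f}; p ∨ ¬q → p → ¬q there: f:T. ✓
f: no successors, so ◇(p ∨ ¬q → p → ¬q) fails. ✗
g: successors {a, e}; p ∨ ¬q → p → ¬q there: a:T, e:T. ✓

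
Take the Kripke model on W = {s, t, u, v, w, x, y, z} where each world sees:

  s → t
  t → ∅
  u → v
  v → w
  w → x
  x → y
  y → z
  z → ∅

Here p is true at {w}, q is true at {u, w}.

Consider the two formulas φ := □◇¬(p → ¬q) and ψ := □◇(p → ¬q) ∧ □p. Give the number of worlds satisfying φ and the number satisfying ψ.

For □◇¬(p → ¬q):
s: successors {t}; ◇¬(p → ¬q) there: t:F. ✗
t: no successors, so □◇¬(p → ¬q) holds vacuously. ✓
u: successors {v}; ◇¬(p → ¬q) there: v:T. ✓
v: successors {w}; ◇¬(p → ¬q) there: w:F. ✗
w: successors {x}; ◇¬(p → ¬q) there: x:F. ✗
x: successors {y}; ◇¬(p → ¬q) there: y:F. ✗
y: successors {z}; ◇¬(p → ¬q) there: z:F. ✗
z: no successors, so □◇¬(p → ¬q) holds vacuously. ✓
— 3 worlds.
For □◇(p → ¬q) ∧ □p:
s: □◇(p → ¬q) is F, □p is F. ✗
t: □◇(p → ¬q) is T, □p is T. ✓
u: □◇(p → ¬q) is F, □p is F. ✗
v: □◇(p → ¬q) is T, □p is T. ✓
w: □◇(p → ¬q) is T, □p is F. ✗
x: □◇(p → ¬q) is T, □p is F. ✗
y: □◇(p → ¬q) is F, □p is F. ✗
z: □◇(p → ¬q) is T, □p is T. ✓
— 3 worlds.

3 and 3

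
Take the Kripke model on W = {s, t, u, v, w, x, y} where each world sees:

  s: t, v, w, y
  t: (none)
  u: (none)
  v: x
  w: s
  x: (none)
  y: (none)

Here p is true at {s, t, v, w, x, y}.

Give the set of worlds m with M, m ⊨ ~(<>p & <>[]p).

{t, u, x, y}

s: <>p & <>[]p is T. ✗
t: <>p & <>[]p is F. ✓
u: <>p & <>[]p is F. ✓
v: <>p & <>[]p is T. ✗
w: <>p & <>[]p is T. ✗
x: <>p & <>[]p is F. ✓
y: <>p & <>[]p is F. ✓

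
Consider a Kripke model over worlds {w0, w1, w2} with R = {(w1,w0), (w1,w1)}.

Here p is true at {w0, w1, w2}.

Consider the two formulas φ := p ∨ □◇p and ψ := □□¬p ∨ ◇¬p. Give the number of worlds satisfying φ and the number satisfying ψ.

3 and 2

For p ∨ □◇p:
w0: p is T, □◇p is T. ✓
w1: p is T, □◇p is F. ✓
w2: p is T, □◇p is T. ✓
— 3 worlds.
For □□¬p ∨ ◇¬p:
w0: □□¬p is T, ◇¬p is F. ✓
w1: □□¬p is F, ◇¬p is F. ✗
w2: □□¬p is T, ◇¬p is F. ✓
— 2 worlds.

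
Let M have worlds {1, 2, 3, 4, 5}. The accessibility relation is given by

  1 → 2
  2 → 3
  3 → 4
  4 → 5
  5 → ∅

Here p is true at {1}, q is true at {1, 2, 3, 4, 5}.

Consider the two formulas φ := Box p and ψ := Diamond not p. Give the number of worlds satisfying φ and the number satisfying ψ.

For Box p:
1: successors {2}; p there: 2:F. ✗
2: successors {3}; p there: 3:F. ✗
3: successors {4}; p there: 4:F. ✗
4: successors {5}; p there: 5:F. ✗
5: no successors, so Box p holds vacuously. ✓
— 1 world.
For Diamond not p:
1: successors {2}; not p there: 2:T. ✓
2: successors {3}; not p there: 3:T. ✓
3: successors {4}; not p there: 4:T. ✓
4: successors {5}; not p there: 5:T. ✓
5: no successors, so Diamond not p fails. ✗
— 4 worlds.

1 and 4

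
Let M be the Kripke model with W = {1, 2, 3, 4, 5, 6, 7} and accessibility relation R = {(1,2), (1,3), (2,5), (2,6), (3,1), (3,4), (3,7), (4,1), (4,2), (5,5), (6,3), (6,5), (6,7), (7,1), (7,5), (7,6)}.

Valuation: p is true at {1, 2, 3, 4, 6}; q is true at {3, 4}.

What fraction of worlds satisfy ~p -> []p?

1: ~p is F, []p is T. ✓
2: ~p is F, []p is F. ✓
3: ~p is F, []p is F. ✓
4: ~p is F, []p is T. ✓
5: ~p is T, []p is F. ✗
6: ~p is F, []p is F. ✓
7: ~p is T, []p is F. ✗
That's 5 of 7 worlds, so 5/7.

5/7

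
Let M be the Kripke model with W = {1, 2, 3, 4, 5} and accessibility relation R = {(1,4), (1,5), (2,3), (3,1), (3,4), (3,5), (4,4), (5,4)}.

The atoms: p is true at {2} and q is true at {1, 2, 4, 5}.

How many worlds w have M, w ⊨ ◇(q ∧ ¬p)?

4

1: successors {4, 5}; q ∧ ¬p there: 4:T, 5:T. ✓
2: successors {3}; q ∧ ¬p there: 3:F. ✗
3: successors {1, 4, 5}; q ∧ ¬p there: 1:T, 4:T, 5:T. ✓
4: successors {4}; q ∧ ¬p there: 4:T. ✓
5: successors {4}; q ∧ ¬p there: 4:T. ✓
Satisfying worlds: {1, 3, 4, 5}.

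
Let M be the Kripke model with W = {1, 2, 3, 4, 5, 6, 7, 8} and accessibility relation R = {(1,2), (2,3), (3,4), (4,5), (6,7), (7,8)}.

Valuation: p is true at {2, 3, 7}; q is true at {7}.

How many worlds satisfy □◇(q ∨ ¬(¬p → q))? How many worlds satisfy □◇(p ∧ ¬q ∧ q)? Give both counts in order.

5 and 2

For □◇(q ∨ ¬(¬p → q)):
1: successors {2}; ◇(q ∨ ¬(¬p → q)) there: 2:F. ✗
2: successors {3}; ◇(q ∨ ¬(¬p → q)) there: 3:T. ✓
3: successors {4}; ◇(q ∨ ¬(¬p → q)) there: 4:T. ✓
4: successors {5}; ◇(q ∨ ¬(¬p → q)) there: 5:F. ✗
5: no successors, so □◇(q ∨ ¬(¬p → q)) holds vacuously. ✓
6: successors {7}; ◇(q ∨ ¬(¬p → q)) there: 7:T. ✓
7: successors {8}; ◇(q ∨ ¬(¬p → q)) there: 8:F. ✗
8: no successors, so □◇(q ∨ ¬(¬p → q)) holds vacuously. ✓
— 5 worlds.
For □◇(p ∧ ¬q ∧ q):
1: successors {2}; ◇(p ∧ ¬q ∧ q) there: 2:F. ✗
2: successors {3}; ◇(p ∧ ¬q ∧ q) there: 3:F. ✗
3: successors {4}; ◇(p ∧ ¬q ∧ q) there: 4:F. ✗
4: successors {5}; ◇(p ∧ ¬q ∧ q) there: 5:F. ✗
5: no successors, so □◇(p ∧ ¬q ∧ q) holds vacuously. ✓
6: successors {7}; ◇(p ∧ ¬q ∧ q) there: 7:F. ✗
7: successors {8}; ◇(p ∧ ¬q ∧ q) there: 8:F. ✗
8: no successors, so □◇(p ∧ ¬q ∧ q) holds vacuously. ✓
— 2 worlds.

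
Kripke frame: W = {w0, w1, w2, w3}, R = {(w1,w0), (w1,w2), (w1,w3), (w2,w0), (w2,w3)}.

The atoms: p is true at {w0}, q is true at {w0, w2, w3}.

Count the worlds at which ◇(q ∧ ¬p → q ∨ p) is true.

2

w0: no successors, so ◇(q ∧ ¬p → q ∨ p) fails. ✗
w1: successors {w0, w2, w3}; q ∧ ¬p → q ∨ p there: w0:T, w2:T, w3:T. ✓
w2: successors {w0, w3}; q ∧ ¬p → q ∨ p there: w0:T, w3:T. ✓
w3: no successors, so ◇(q ∧ ¬p → q ∨ p) fails. ✗
Satisfying worlds: {w1, w2}.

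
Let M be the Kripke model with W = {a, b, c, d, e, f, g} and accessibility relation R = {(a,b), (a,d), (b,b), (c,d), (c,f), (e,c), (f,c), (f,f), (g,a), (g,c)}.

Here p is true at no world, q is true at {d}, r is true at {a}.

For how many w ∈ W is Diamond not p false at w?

a: successors {b, d}; not p there: b:T, d:T. ✓
b: successors {b}; not p there: b:T. ✓
c: successors {d, f}; not p there: d:T, f:T. ✓
d: no successors, so Diamond not p fails. ✗
e: successors {c}; not p there: c:T. ✓
f: successors {c, f}; not p there: c:T, f:T. ✓
g: successors {a, c}; not p there: a:T, c:T. ✓
Satisfying worlds: {a, b, c, e, f, g}.
So Diamond not p fails at the other 1 world.

1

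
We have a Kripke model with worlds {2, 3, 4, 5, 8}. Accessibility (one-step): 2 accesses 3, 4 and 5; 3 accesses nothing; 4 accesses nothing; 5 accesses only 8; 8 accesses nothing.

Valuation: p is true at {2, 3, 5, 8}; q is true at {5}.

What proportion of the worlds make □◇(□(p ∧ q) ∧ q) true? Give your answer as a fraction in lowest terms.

3/5

2: successors {3, 4, 5}; ◇(□(p ∧ q) ∧ q) there: 3:F, 4:F, 5:F. ✗
3: no successors, so □◇(□(p ∧ q) ∧ q) holds vacuously. ✓
4: no successors, so □◇(□(p ∧ q) ∧ q) holds vacuously. ✓
5: successors {8}; ◇(□(p ∧ q) ∧ q) there: 8:F. ✗
8: no successors, so □◇(□(p ∧ q) ∧ q) holds vacuously. ✓
That's 3 of 5 worlds, so 3/5.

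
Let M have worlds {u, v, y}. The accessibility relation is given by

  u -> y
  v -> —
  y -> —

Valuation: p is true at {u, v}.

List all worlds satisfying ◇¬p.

{u}

u: successors {y}; ¬p there: y:T. ✓
v: no successors, so ◇¬p fails. ✗
y: no successors, so ◇¬p fails. ✗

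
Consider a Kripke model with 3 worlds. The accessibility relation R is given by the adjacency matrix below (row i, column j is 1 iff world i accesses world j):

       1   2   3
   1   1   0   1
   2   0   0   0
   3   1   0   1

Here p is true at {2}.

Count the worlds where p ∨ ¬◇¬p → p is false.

1: p ∨ ¬◇¬p is F, p is F. ✓
2: p ∨ ¬◇¬p is T, p is T. ✓
3: p ∨ ¬◇¬p is F, p is F. ✓
Satisfying worlds: {1, 2, 3}.
So p ∨ ¬◇¬p → p fails at the other 0 worlds.

0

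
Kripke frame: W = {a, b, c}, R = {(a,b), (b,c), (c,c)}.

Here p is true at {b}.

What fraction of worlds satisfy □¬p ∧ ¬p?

1/3

a: □¬p is F, ¬p is T. ✗
b: □¬p is T, ¬p is F. ✗
c: □¬p is T, ¬p is T. ✓
That's 1 of 3 worlds, so 1/3.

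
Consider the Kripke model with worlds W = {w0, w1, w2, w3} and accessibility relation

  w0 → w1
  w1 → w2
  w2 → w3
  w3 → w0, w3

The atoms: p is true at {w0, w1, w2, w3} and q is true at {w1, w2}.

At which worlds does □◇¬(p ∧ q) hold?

{w1, w2}

w0: successors {w1}; ◇¬(p ∧ q) there: w1:F. ✗
w1: successors {w2}; ◇¬(p ∧ q) there: w2:T. ✓
w2: successors {w3}; ◇¬(p ∧ q) there: w3:T. ✓
w3: successors {w0, w3}; ◇¬(p ∧ q) there: w0:F, w3:T. ✗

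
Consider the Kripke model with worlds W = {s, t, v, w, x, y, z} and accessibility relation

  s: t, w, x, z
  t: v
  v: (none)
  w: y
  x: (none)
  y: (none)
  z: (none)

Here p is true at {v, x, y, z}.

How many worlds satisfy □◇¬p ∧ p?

s: □◇¬p is F, p is F. ✗
t: □◇¬p is F, p is F. ✗
v: □◇¬p is T, p is T. ✓
w: □◇¬p is F, p is F. ✗
x: □◇¬p is T, p is T. ✓
y: □◇¬p is T, p is T. ✓
z: □◇¬p is T, p is T. ✓
Satisfying worlds: {v, x, y, z}.

4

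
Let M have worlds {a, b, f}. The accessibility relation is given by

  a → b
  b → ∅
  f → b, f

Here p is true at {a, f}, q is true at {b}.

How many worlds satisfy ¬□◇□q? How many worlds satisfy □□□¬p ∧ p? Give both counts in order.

For ¬□◇□q:
a: □◇□q is F. ✓
b: □◇□q is T. ✗
f: □◇□q is F. ✓
— 2 worlds.
For □□□¬p ∧ p:
a: □□□¬p is T, p is T. ✓
b: □□□¬p is T, p is F. ✗
f: □□□¬p is F, p is T. ✗
— 1 world.

2 and 1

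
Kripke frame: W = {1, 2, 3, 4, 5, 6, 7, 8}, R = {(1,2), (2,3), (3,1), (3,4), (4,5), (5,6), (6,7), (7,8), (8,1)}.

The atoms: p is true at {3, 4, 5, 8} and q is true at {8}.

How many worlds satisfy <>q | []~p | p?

1: <>q is F, []~p | p is T. ✓
2: <>q is F, []~p | p is F. ✗
3: <>q is F, []~p | p is T. ✓
4: <>q is F, []~p | p is T. ✓
5: <>q is F, []~p | p is T. ✓
6: <>q is F, []~p | p is T. ✓
7: <>q is T, []~p | p is F. ✓
8: <>q is F, []~p | p is T. ✓
Satisfying worlds: {1, 3, 4, 5, 6, 7, 8}.

7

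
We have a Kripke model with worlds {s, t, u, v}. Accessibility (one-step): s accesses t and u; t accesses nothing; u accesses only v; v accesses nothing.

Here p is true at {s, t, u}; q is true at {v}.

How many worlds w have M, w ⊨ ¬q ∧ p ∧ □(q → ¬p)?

3

s: ¬q ∧ p is T, □(q → ¬p) is T. ✓
t: ¬q ∧ p is T, □(q → ¬p) is T. ✓
u: ¬q ∧ p is T, □(q → ¬p) is T. ✓
v: ¬q ∧ p is F, □(q → ¬p) is T. ✗
Satisfying worlds: {s, t, u}.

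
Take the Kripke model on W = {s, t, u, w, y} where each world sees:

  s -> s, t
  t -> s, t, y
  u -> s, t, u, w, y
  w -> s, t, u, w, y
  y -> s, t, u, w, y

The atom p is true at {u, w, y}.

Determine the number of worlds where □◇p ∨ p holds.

s: □◇p is F, p is F. ✗
t: □◇p is F, p is F. ✗
u: □◇p is F, p is T. ✓
w: □◇p is F, p is T. ✓
y: □◇p is F, p is T. ✓
Satisfying worlds: {u, w, y}.

3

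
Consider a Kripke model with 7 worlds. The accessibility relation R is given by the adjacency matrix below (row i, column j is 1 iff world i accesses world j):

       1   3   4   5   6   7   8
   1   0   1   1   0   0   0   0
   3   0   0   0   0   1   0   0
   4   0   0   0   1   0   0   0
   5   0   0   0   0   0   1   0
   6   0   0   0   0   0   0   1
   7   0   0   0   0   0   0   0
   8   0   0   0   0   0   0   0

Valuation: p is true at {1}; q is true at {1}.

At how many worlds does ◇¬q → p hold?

1: ◇¬q is T, p is T. ✓
3: ◇¬q is T, p is F. ✗
4: ◇¬q is T, p is F. ✗
5: ◇¬q is T, p is F. ✗
6: ◇¬q is T, p is F. ✗
7: ◇¬q is F, p is F. ✓
8: ◇¬q is F, p is F. ✓
Satisfying worlds: {1, 7, 8}.

3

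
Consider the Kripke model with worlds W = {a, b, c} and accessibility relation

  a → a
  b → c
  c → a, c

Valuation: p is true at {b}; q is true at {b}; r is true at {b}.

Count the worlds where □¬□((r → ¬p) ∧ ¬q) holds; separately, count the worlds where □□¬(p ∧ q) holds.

0 and 3

For □¬□((r → ¬p) ∧ ¬q):
a: successors {a}; ¬□((r → ¬p) ∧ ¬q) there: a:F. ✗
b: successors {c}; ¬□((r → ¬p) ∧ ¬q) there: c:F. ✗
c: successors {a, c}; ¬□((r → ¬p) ∧ ¬q) there: a:F, c:F. ✗
— 0 worlds.
For □□¬(p ∧ q):
a: successors {a}; □¬(p ∧ q) there: a:T. ✓
b: successors {c}; □¬(p ∧ q) there: c:T. ✓
c: successors {a, c}; □¬(p ∧ q) there: a:T, c:T. ✓
— 3 worlds.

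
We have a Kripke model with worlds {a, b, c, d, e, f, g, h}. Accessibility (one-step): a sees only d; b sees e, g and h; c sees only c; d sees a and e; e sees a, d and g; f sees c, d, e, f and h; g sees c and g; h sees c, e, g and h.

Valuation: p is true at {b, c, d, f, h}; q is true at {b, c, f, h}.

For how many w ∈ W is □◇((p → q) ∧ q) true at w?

2

a: successors {d}; ◇((p → q) ∧ q) there: d:F. ✗
b: successors {e, g, h}; ◇((p → q) ∧ q) there: e:F, g:T, h:T. ✗
c: successors {c}; ◇((p → q) ∧ q) there: c:T. ✓
d: successors {a, e}; ◇((p → q) ∧ q) there: a:F, e:F. ✗
e: successors {a, d, g}; ◇((p → q) ∧ q) there: a:F, d:F, g:T. ✗
f: successors {c, d, e, f, h}; ◇((p → q) ∧ q) there: c:T, d:F, e:F, f:T, h:T. ✗
g: successors {c, g}; ◇((p → q) ∧ q) there: c:T, g:T. ✓
h: successors {c, e, g, h}; ◇((p → q) ∧ q) there: c:T, e:F, g:T, h:T. ✗
Satisfying worlds: {c, g}.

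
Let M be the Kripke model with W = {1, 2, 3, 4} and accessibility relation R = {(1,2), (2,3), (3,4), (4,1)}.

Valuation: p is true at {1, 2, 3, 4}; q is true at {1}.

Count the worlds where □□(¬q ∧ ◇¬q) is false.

2

1: successors {2}; □(¬q ∧ ◇¬q) there: 2:T. ✓
2: successors {3}; □(¬q ∧ ◇¬q) there: 3:F. ✗
3: successors {4}; □(¬q ∧ ◇¬q) there: 4:F. ✗
4: successors {1}; □(¬q ∧ ◇¬q) there: 1:T. ✓
Satisfying worlds: {1, 4}.
So □□(¬q ∧ ◇¬q) fails at the other 2 worlds.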